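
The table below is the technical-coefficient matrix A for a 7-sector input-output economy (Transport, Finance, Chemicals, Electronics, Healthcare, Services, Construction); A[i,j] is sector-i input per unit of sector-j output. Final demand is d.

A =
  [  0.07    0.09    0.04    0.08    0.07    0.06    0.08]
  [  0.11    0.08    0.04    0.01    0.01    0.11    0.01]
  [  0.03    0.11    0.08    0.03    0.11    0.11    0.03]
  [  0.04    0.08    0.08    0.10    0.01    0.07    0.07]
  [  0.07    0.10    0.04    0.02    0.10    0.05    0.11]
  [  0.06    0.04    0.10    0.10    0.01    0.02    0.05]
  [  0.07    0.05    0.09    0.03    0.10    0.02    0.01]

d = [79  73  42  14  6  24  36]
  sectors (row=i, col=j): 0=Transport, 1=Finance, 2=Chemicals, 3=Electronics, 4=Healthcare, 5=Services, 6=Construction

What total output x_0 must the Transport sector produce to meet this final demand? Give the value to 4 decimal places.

114.2774

Form M = I − A:
  [  0.93   -0.09   -0.04   -0.08   -0.07   -0.06   -0.08]
  [ -0.11    0.92   -0.04   -0.01   -0.01   -0.11   -0.01]
  [ -0.03   -0.11    0.92   -0.03   -0.11   -0.11   -0.03]
  [ -0.04   -0.08   -0.08    0.90   -0.01   -0.07   -0.07]
  [ -0.07   -0.10   -0.04   -0.02    0.90   -0.05   -0.11]
  [ -0.06   -0.04   -0.10   -0.10   -0.01    0.98   -0.05]
  [ -0.07   -0.05   -0.09   -0.03   -0.10   -0.02    0.99]
Leontief inverse L = M⁻¹:
  [  1.1279    0.1572    0.0964    0.1247    0.1176    0.1149    0.1233]
  [  0.1544    1.1295    0.0825    0.0482    0.0415    0.1519    0.0421]
  [  0.0895    0.1797    1.1375    0.0726    0.1590    0.1682    0.0748]
  [  0.0899    0.1410    0.1354    1.1435    0.0509    0.1230    0.1055]
  [  0.1303    0.1673    0.0944    0.0588    1.1534    0.1035    0.1526]
  [  0.1008    0.0957    0.1468    0.1374    0.0494    1.0678    0.0827]
  [  0.1136    0.1076    0.1310    0.0612    0.1439    0.0668    1.0480]
Total output x = L · d:
  x_0 = 1.1279·79 + 0.1572·73 + 0.0964·42 + 0.1247·14 + 0.1176·6 + 0.1149·24 + 0.1233·36 = 114.2774
  x_1 = 0.1544·79 + 1.1295·73 + 0.0825·42 + 0.0482·14 + 0.0415·6 + 0.1519·24 + 0.0421·36 = 104.2037
  x_2 = 0.0895·79 + 0.1797·73 + 1.1375·42 + 0.0726·14 + 0.1590·6 + 0.1682·24 + 0.0748·36 = 76.6649
  x_3 = 0.0899·79 + 0.1410·73 + 0.1354·42 + 1.1435·14 + 0.0509·6 + 0.1230·24 + 0.1055·36 = 46.1502
  x_4 = 0.1303·79 + 0.1673·73 + 0.0944·42 + 0.0588·14 + 1.1534·6 + 0.1035·24 + 0.1526·36 = 42.1986
  x_5 = 0.1008·79 + 0.0957·73 + 0.1468·42 + 0.1374·14 + 0.0494·6 + 1.0678·24 + 0.0827·36 = 51.9363
  x_6 = 0.1136·79 + 0.1076·73 + 0.1310·42 + 0.0612·14 + 0.1439·6 + 0.0668·24 + 1.0480·36 = 63.3864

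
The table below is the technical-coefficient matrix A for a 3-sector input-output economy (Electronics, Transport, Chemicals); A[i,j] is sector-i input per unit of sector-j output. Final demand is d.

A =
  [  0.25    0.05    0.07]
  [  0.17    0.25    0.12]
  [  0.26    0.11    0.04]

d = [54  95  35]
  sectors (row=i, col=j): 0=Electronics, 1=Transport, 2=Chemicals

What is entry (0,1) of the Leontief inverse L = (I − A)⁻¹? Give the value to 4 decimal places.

L[0,1] = 0.1102

Form M = I − A:
  [  0.75   -0.05   -0.07]
  [ -0.17    0.75   -0.12]
  [ -0.26   -0.11    0.96]
Leontief inverse L = M⁻¹:
  [  1.3984    0.1102    0.1157]
  [  0.3846    1.3885    0.2016]
  [  0.4228    0.1890    1.0961]
Total output x = L · d:
  x_0 = 1.3984·54 + 0.1102·95 + 0.1157·35 = 90.0362
  x_1 = 0.3846·54 + 1.3885·95 + 0.2016·35 = 159.7383
  x_2 = 0.4228·54 + 0.1890·95 + 1.0961·35 = 79.1465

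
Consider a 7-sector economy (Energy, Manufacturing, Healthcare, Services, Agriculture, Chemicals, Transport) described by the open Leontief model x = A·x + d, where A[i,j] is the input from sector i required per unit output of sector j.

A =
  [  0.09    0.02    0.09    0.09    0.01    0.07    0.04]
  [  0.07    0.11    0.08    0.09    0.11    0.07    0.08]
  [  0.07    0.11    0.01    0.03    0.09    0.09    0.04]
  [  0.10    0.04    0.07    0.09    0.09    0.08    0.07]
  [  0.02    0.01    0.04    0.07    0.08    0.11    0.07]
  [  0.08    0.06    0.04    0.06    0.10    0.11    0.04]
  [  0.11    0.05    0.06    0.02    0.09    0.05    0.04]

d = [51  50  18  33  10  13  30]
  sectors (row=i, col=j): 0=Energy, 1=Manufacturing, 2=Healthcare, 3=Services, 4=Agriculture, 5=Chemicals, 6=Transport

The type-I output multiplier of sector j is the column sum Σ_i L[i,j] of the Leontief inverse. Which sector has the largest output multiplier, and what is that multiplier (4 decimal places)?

Form M = I − A:
  [  0.91   -0.02   -0.09   -0.09   -0.01   -0.07   -0.04]
  [ -0.07    0.89   -0.08   -0.09   -0.11   -0.07   -0.08]
  [ -0.07   -0.11    0.99   -0.03   -0.09   -0.09   -0.04]
  [ -0.10   -0.04   -0.07    0.91   -0.09   -0.08   -0.07]
  [ -0.02   -0.01   -0.04   -0.07    0.92   -0.11   -0.07]
  [ -0.08   -0.06   -0.04   -0.06   -0.10    0.89   -0.04]
  [ -0.11   -0.05   -0.06   -0.02   -0.09   -0.05    0.96]
Leontief inverse L = M⁻¹:
  [  1.1524    0.0630    0.1329    0.1405    0.0692    0.1347    0.0797]
  [  0.1564    1.1742    0.1447    0.1664    0.2049    0.1677    0.1445]
  [  0.1314    0.1554    1.0591    0.0881    0.1584    0.1620    0.0873]
  [  0.1770    0.0916    0.1262    1.1562    0.1684    0.1656    0.1238]
  [  0.0763    0.0475    0.0789    0.1167    1.1424    0.1756    0.1096]
  [  0.1481    0.1074    0.0913    0.1221    0.1735    1.1904    0.0901]
  [  0.1670    0.0900    0.1037    0.0717    0.1482    0.1162    1.0813]
Total output x = L · d:
  x_0 = 1.1524·51 + 0.0630·50 + 0.1329·18 + 0.1405·33 + 0.0692·10 + 0.1347·13 + 0.0797·30 = 73.7854
  x_1 = 0.1564·51 + 1.1742·50 + 0.1447·18 + 0.1664·33 + 0.2049·10 + 0.1677·13 + 0.1445·30 = 83.3440
  x_2 = 0.1314·51 + 0.1554·50 + 1.0591·18 + 0.0881·33 + 0.1584·10 + 0.1620·13 + 0.0873·30 = 42.7487
  x_3 = 0.1770·51 + 0.0916·50 + 0.1262·18 + 1.1562·33 + 0.1684·10 + 0.1656·13 + 0.1238·30 = 61.5835
  x_4 = 0.0763·51 + 0.0475·50 + 0.0789·18 + 0.1167·33 + 1.1424·10 + 0.1756·13 + 0.1096·30 = 28.5360
  x_5 = 0.1481·51 + 0.1074·50 + 0.0913·18 + 0.1221·33 + 0.1735·10 + 1.1904·13 + 0.0901·30 = 38.5048
  x_6 = 0.1670·51 + 0.0900·50 + 0.1037·18 + 0.0717·33 + 0.1482·10 + 0.1162·13 + 1.0813·30 = 52.6809
Output multipliers (column sums of L):
  Energy: 2.0086
  Manufacturing: 1.7291
  Healthcare: 1.7368
  Services: 1.8617
  Agriculture: 2.0650
  Chemicals: 2.1122
  Transport: 1.7161

Chemicals (2.1122)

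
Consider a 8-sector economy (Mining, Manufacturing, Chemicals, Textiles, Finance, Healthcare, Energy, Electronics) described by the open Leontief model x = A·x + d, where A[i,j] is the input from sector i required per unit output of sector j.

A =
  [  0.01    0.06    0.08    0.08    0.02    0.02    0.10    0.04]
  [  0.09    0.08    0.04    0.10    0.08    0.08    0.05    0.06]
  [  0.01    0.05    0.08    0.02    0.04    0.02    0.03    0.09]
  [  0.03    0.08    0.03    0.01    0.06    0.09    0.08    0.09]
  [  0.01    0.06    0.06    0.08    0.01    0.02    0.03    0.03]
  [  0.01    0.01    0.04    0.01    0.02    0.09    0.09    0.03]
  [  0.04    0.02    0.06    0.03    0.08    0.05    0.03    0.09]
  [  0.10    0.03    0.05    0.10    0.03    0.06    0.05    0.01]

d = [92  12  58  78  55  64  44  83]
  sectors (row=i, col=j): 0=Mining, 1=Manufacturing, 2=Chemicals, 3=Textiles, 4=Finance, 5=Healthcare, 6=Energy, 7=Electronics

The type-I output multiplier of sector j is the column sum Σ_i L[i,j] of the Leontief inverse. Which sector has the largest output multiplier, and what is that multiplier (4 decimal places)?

Form M = I − A:
  [  0.99   -0.06   -0.08   -0.08   -0.02   -0.02   -0.10   -0.04]
  [ -0.09    0.92   -0.04   -0.10   -0.08   -0.08   -0.05   -0.06]
  [ -0.01   -0.05    0.92   -0.02   -0.04   -0.02   -0.03   -0.09]
  [ -0.03   -0.08   -0.03    0.99   -0.06   -0.09   -0.08   -0.09]
  [ -0.01   -0.06   -0.06   -0.08    0.99   -0.02   -0.03   -0.03]
  [ -0.01   -0.01   -0.04   -0.01   -0.02    0.91   -0.09   -0.03]
  [ -0.04   -0.02   -0.06   -0.03   -0.08   -0.05    0.97   -0.09]
  [ -0.10   -0.03   -0.05   -0.10   -0.03   -0.06   -0.05    0.99]
Leontief inverse L = M⁻¹:
  [  1.0385    0.0939    0.1177    0.1135    0.0550    0.0592    0.1365    0.0845]
  [  0.1266    1.1289    0.0921    0.1521    0.1217    0.1352    0.1088    0.1134]
  [  0.0356    0.0773    1.1120    0.0529    0.0646    0.0499    0.0593    0.1209]
  [  0.0635    0.1142    0.0720    1.0541    0.0940    0.1347    0.1237    0.1300]
  [  0.0317    0.0874    0.0870    0.1054    1.0354    0.0508    0.0591    0.0624]
  [  0.0262    0.0272    0.0664    0.0301    0.0410    1.1174    0.1165    0.0572]
  [  0.0650    0.0502    0.0967    0.0663    0.1049    0.0835    1.0660    0.1231]
  [  0.1228    0.0660    0.0897    0.1336    0.0611    0.0997    0.0953    1.0529]
Total output x = L · d:
  x_0 = 1.0385·92 + 0.0939·12 + 0.1177·58 + 0.1135·78 + 0.0550·55 + 0.0592·64 + 0.1365·44 + 0.0845·83 = 132.1817
  x_1 = 0.1266·92 + 1.1289·12 + 0.0921·58 + 0.1521·78 + 0.1217·55 + 0.1352·64 + 0.1088·44 + 0.1134·83 = 71.9471
  x_2 = 0.0356·92 + 0.0773·12 + 1.1120·58 + 0.0529·78 + 0.0646·55 + 0.0499·64 + 0.0593·44 + 0.1209·83 = 92.2086
  x_3 = 0.0635·92 + 0.1142·12 + 0.0720·58 + 1.0541·78 + 0.0940·55 + 0.1347·64 + 0.1237·44 + 0.1300·83 = 123.6280
  x_4 = 0.0317·92 + 0.0874·12 + 0.0870·58 + 0.1054·78 + 1.0354·55 + 0.0508·64 + 0.0591·44 + 0.0624·83 = 85.2037
  x_5 = 0.0262·92 + 0.0272·12 + 0.0664·58 + 0.0301·78 + 0.0410·55 + 1.1174·64 + 0.1165·44 + 0.0572·83 = 92.5761
  x_6 = 0.0650·92 + 0.0502·12 + 0.0967·58 + 0.0663·78 + 0.1049·55 + 0.0835·64 + 1.0660·44 + 0.1231·83 = 85.5932
  x_7 = 0.1228·92 + 0.0660·12 + 0.0897·58 + 0.1336·78 + 0.0611·55 + 0.0997·64 + 0.0953·44 + 1.0529·83 = 129.0305
Output multipliers (column sums of L):
  Mining: 1.5099
  Manufacturing: 1.6451
  Chemicals: 1.7335
  Textiles: 1.7079
  Finance: 1.5775
  Healthcare: 1.7304
  Energy: 1.7651
  Electronics: 1.7444

Energy (1.7651)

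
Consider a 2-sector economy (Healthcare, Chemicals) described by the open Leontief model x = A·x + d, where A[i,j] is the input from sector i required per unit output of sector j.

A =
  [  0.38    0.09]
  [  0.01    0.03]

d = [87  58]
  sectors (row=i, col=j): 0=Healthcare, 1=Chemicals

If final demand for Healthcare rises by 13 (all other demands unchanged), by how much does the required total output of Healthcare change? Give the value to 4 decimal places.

20.9992

Form M = I − A:
  [  0.62   -0.09]
  [ -0.01    0.97]
Leontief inverse L = M⁻¹:
  [  1.6153    0.1499]
  [  0.0167    1.0325]
Total output x = L · d:
  x_0 = 1.6153·87 + 0.1499·58 = 149.2256
  x_1 = 0.0167·87 + 1.0325·58 = 61.3322
Δx_0 = L[0,0] · Δd_0 = 1.6153 · 13 = 20.9992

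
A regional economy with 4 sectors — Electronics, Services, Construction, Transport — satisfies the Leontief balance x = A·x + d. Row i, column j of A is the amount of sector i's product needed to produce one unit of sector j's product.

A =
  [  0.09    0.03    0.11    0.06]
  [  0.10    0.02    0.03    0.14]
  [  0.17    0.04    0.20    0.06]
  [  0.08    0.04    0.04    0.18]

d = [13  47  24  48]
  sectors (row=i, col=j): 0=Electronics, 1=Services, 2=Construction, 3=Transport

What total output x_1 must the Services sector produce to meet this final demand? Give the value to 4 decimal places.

Form M = I − A:
  [  0.91   -0.03   -0.11   -0.06]
  [ -0.10    0.98   -0.03   -0.14]
  [ -0.17   -0.04    0.80   -0.06]
  [ -0.08   -0.04   -0.04    0.82]
Leontief inverse L = M⁻¹:
  [  1.1437    0.0459    0.1642    0.1035]
  [  0.1434    1.0354    0.0682    0.1923]
  [  0.2601    0.0659    1.2945    0.1250]
  [  0.1313    0.0582    0.0825    1.2451]
Total output x = L · d:
  x_0 = 1.1437·13 + 0.0459·47 + 0.1642·24 + 0.1035·48 = 25.9373
  x_1 = 0.1434·13 + 1.0354·47 + 0.0682·24 + 0.1923·48 = 61.3940
  x_2 = 0.2601·13 + 0.0659·47 + 1.2945·24 + 0.1250·48 = 43.5453
  x_3 = 0.1313·13 + 0.0582·47 + 0.0825·24 + 1.2451·48 = 66.1860

61.3940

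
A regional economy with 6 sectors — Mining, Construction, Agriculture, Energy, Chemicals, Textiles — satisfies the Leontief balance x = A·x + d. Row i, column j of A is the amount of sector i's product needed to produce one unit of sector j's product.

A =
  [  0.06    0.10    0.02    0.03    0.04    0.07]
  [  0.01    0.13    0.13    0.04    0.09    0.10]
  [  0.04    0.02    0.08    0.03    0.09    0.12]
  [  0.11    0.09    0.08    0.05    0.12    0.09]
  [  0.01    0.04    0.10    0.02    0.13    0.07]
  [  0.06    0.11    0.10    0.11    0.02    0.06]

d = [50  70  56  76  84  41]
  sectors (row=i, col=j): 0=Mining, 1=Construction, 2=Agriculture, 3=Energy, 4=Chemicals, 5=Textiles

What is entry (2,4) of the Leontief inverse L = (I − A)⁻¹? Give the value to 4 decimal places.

Form M = I − A:
  [  0.94   -0.10   -0.02   -0.03   -0.04   -0.07]
  [ -0.01    0.87   -0.13   -0.04   -0.09   -0.10]
  [ -0.04   -0.02    0.92   -0.03   -0.09   -0.12]
  [ -0.11   -0.09   -0.08    0.95   -0.12   -0.09]
  [ -0.01   -0.04   -0.10   -0.02    0.87   -0.07]
  [ -0.06   -0.11   -0.10   -0.11   -0.02    0.94]
Leontief inverse L = M⁻¹:
  [  1.0837    0.1510    0.0718    0.0582    0.0836    0.1177]
  [  0.0447    1.1981    0.2146    0.0827    0.1637    0.1783]
  [  0.0693    0.0693    1.1381    0.0642    0.1410    0.1745]
  [  0.1493    0.1642    0.1610    1.0929    0.1951    0.1683]
  [  0.0340    0.0829    0.1591    0.0490    1.1856    0.1246]
  [  0.1000    0.1782    0.1730    0.1492    0.0876    1.1331]
Total output x = L · d:
  x_0 = 1.0837·50 + 0.1510·70 + 0.0718·56 + 0.0582·76 + 0.0836·84 + 0.1177·41 = 85.0541
  x_1 = 0.0447·50 + 1.1981·70 + 0.2146·56 + 0.0827·76 + 0.1637·84 + 0.1783·41 = 125.4722
  x_2 = 0.0693·50 + 0.0693·70 + 1.1381·56 + 0.0642·76 + 0.1410·84 + 0.1745·41 = 95.9284
  x_3 = 0.1493·50 + 0.1642·70 + 0.1610·56 + 1.0929·76 + 0.1951·84 + 0.1683·41 = 134.3277
  x_4 = 0.0340·50 + 0.0829·70 + 0.1591·56 + 0.0490·76 + 1.1856·84 + 0.1246·41 = 124.8396
  x_5 = 0.1000·50 + 0.1782·70 + 0.1730·56 + 0.1492·76 + 0.0876·84 + 1.1331·41 = 92.3094

L[2,4] = 0.1410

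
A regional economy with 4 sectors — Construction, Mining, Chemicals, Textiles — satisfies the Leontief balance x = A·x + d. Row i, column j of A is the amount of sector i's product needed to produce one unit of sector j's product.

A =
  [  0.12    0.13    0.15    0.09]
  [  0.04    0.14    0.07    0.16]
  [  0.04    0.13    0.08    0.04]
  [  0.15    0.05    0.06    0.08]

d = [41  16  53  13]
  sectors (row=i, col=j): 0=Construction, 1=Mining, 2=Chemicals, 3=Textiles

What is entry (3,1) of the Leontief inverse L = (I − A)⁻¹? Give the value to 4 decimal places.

Form M = I − A:
  [  0.88   -0.13   -0.15   -0.09]
  [ -0.04    0.86   -0.07   -0.16]
  [ -0.04   -0.13    0.92   -0.04]
  [ -0.15   -0.05   -0.06    0.92]
Leontief inverse L = M⁻¹:
  [  1.1844    0.2219    0.2207    0.1641]
  [  0.0990    1.2094    0.1229    0.2254]
  [  0.0743    0.1855    1.1189    0.0882]
  [  0.2033    0.1140    0.1156    1.1317]
Total output x = L · d:
  x_0 = 1.1844·41 + 0.2219·16 + 0.2207·53 + 0.1641·13 = 65.9437
  x_1 = 0.0990·41 + 1.2094·16 + 0.1229·53 + 0.2254·13 = 32.8496
  x_2 = 0.0743·41 + 0.1855·16 + 1.1189·53 + 0.0882·13 = 66.4655
  x_3 = 0.2033·41 + 0.1140·16 + 0.1156·53 + 1.1317·13 = 31.0021

L[3,1] = 0.1140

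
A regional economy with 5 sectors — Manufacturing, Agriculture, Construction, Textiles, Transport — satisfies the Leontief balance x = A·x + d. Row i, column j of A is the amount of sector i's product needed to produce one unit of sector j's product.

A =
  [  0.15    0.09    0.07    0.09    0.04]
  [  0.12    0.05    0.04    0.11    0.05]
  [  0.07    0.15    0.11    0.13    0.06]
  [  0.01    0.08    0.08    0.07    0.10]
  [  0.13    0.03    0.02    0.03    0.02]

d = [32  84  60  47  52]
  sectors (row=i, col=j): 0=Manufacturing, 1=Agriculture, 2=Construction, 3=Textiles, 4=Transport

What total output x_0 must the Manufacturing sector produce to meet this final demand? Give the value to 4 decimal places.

70.2936

Form M = I − A:
  [  0.85   -0.09   -0.07   -0.09   -0.04]
  [ -0.12    0.95   -0.04   -0.11   -0.05]
  [ -0.07   -0.15    0.89   -0.13   -0.06]
  [ -0.01   -0.08   -0.08    0.93   -0.10]
  [ -0.13   -0.03   -0.02   -0.03    0.98]
Leontief inverse L = M⁻¹:
  [  1.2216    0.1501    0.1186    0.1551    0.0806]
  [  0.1764    1.0981    0.0796    0.1608    0.0845]
  [  0.1461    0.2188    1.1659    0.2065    0.1096]
  [  0.0594    0.1215    0.1133    1.1154    0.1294]
  [  0.1722    0.0617    0.0454    0.0639    1.0399]
Total output x = L · d:
  x_0 = 1.2216·32 + 0.1501·84 + 0.1186·60 + 0.1551·47 + 0.0806·52 = 70.2936
  x_1 = 0.1764·32 + 1.0981·84 + 0.0796·60 + 0.1608·47 + 0.0845·52 = 114.6139
  x_2 = 0.1461·32 + 0.2188·84 + 1.1659·60 + 0.2065·47 + 0.1096·52 = 108.4159
  x_3 = 0.0594·32 + 0.1215·84 + 0.1133·60 + 1.1154·47 + 0.1294·52 = 78.0591
  x_4 = 0.1722·32 + 0.0617·84 + 0.0454·60 + 0.0639·47 + 1.0399·52 = 70.4966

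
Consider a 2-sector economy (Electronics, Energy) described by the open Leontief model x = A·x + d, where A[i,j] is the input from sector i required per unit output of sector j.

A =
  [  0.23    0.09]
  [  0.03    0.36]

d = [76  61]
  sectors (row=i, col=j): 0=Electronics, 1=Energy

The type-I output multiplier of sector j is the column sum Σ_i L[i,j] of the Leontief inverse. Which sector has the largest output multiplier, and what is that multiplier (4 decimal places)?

Form M = I − A:
  [  0.77   -0.09]
  [ -0.03    0.64]
Leontief inverse L = M⁻¹:
  [  1.3059    0.1836]
  [  0.0612    1.5711]
Total output x = L · d:
  x_0 = 1.3059·76 + 0.1836·61 = 110.4468
  x_1 = 0.0612·76 + 1.5711·61 = 100.4897
Output multipliers (column sums of L):
  Electronics: 1.3671
  Energy: 1.7547

Energy (1.7547)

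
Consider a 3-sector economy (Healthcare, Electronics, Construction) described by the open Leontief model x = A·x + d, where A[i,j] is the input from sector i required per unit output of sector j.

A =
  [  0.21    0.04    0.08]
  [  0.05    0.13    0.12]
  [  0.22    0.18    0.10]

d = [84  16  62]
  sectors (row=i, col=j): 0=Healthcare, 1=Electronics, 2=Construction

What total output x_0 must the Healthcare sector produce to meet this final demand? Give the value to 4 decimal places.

119.0777

Form M = I − A:
  [  0.79   -0.04   -0.08]
  [ -0.05    0.87   -0.12]
  [ -0.22   -0.18    0.90]
Leontief inverse L = M⁻¹:
  [  1.3069    0.0865    0.1277]
  [  0.1226    1.1901    0.1696]
  [  0.3440    0.2592    1.1762]
Total output x = L · d:
  x_0 = 1.3069·84 + 0.0865·16 + 0.1277·62 = 119.0777
  x_1 = 0.1226·84 + 1.1901·16 + 0.1696·62 = 39.8505
  x_2 = 0.3440·84 + 0.2592·16 + 1.1762·62 = 105.9669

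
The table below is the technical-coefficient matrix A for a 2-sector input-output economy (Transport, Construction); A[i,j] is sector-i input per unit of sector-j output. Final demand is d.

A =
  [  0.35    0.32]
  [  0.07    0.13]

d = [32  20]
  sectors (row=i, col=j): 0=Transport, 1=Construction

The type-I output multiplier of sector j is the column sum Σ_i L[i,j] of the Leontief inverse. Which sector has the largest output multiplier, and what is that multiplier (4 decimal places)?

Construction (1.7860)

Form M = I − A:
  [  0.65   -0.32]
  [ -0.07    0.87]
Leontief inverse L = M⁻¹:
  [  1.6019    0.5892]
  [  0.1289    1.1968]
Total output x = L · d:
  x_0 = 1.6019·32 + 0.5892·20 = 63.0455
  x_1 = 0.1289·32 + 1.1968·20 = 28.0611
Output multipliers (column sums of L):
  Transport: 1.7308
  Construction: 1.7860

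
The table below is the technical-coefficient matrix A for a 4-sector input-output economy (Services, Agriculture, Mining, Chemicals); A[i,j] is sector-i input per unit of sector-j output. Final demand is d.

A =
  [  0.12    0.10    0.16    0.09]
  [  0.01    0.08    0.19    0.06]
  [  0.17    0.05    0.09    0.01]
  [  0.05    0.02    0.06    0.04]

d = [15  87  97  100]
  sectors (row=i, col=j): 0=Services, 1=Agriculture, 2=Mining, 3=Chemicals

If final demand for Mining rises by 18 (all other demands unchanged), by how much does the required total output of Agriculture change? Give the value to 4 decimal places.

Form M = I − A:
  [  0.88   -0.10   -0.16   -0.09]
  [ -0.01    0.92   -0.19   -0.06]
  [ -0.17   -0.05    0.91   -0.01]
  [ -0.05   -0.02   -0.06    0.96]
Leontief inverse L = M⁻¹:
  [  1.1930    0.1459    0.2484    0.1235]
  [  0.0650    1.1092    0.2482    0.0780]
  [  0.2273    0.0886    1.1599    0.0389]
  [  0.0777    0.0362    0.0906    1.0522]
Total output x = L · d:
  x_0 = 1.1930·15 + 0.1459·87 + 0.2484·97 + 0.1235·100 = 67.0311
  x_1 = 0.0650·15 + 1.1092·87 + 0.2482·97 + 0.0780·100 = 129.3468
  x_2 = 0.2273·15 + 0.0886·87 + 1.1599·97 + 0.0389·100 = 127.5229
  x_3 = 0.0777·15 + 0.0362·87 + 0.0906·97 + 1.0522·100 = 118.3228
Δx_1 = L[1,2] · Δd_2 = 0.2482 · 18 = 4.4669

4.4669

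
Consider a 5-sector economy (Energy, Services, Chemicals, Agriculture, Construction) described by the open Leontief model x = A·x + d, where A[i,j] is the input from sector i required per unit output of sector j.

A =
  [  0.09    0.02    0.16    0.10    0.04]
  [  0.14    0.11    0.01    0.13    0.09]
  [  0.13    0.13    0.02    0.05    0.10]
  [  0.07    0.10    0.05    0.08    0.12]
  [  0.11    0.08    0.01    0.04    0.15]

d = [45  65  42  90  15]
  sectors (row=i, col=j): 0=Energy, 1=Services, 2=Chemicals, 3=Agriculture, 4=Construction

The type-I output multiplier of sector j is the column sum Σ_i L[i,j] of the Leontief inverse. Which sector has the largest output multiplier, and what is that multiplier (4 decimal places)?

Energy (1.9312)

Form M = I − A:
  [  0.91   -0.02   -0.16   -0.10   -0.04]
  [ -0.14    0.89   -0.01   -0.13   -0.09]
  [ -0.13   -0.13    0.98   -0.05   -0.10]
  [ -0.07   -0.10   -0.05    0.92   -0.12]
  [ -0.11   -0.08   -0.01   -0.04    0.85]
Leontief inverse L = M⁻¹:
  [  1.1652    0.0825    0.2000    0.1539    0.1088]
  [  0.2257    1.1755    0.0609    0.2014    0.1707]
  [  0.2106    0.1885    1.0643    0.1148    0.1713]
  [  0.1483    0.1614    0.0860    1.1390    0.1950]
  [  0.1815    0.1311    0.0482    0.0938    1.2178]
Total output x = L · d:
  x_0 = 1.1652·45 + 0.0825·65 + 0.2000·42 + 0.1539·90 + 0.1088·15 = 81.6784
  x_1 = 0.2257·45 + 1.1755·65 + 0.0609·42 + 0.2014·90 + 0.1707·15 = 109.8023
  x_2 = 0.2106·45 + 0.1885·65 + 1.0643·42 + 0.1148·90 + 0.1713·15 = 79.3322
  x_3 = 0.1483·45 + 0.1614·65 + 0.0860·42 + 1.1390·90 + 0.1950·15 = 126.2122
  x_4 = 0.1815·45 + 0.1311·65 + 0.0482·42 + 0.0938·90 + 1.2178·15 = 45.4243
Output multipliers (column sums of L):
  Energy: 1.9312
  Services: 1.7390
  Chemicals: 1.4593
  Agriculture: 1.7029
  Construction: 1.8636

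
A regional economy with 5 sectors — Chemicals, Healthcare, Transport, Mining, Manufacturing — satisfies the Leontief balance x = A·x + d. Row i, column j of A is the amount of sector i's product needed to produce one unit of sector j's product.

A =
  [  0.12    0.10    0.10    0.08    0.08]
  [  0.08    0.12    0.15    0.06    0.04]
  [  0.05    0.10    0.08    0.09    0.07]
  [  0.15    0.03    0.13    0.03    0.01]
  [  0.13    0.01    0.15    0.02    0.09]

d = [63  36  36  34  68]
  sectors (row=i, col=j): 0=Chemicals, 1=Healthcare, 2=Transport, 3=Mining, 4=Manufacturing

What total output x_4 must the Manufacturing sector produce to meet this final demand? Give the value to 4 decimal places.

102.4052

Form M = I − A:
  [  0.88   -0.10   -0.10   -0.08   -0.08]
  [ -0.08    0.88   -0.15   -0.06   -0.04]
  [ -0.05   -0.10    0.92   -0.09   -0.07]
  [ -0.15   -0.03   -0.13    0.97   -0.01]
  [ -0.13   -0.01   -0.15   -0.02    0.91]
Leontief inverse L = M⁻¹:
  [  1.2040    0.1652    0.1974    0.1305    0.1297]
  [  0.1527    1.1856    0.2393    0.1099    0.0852]
  [  0.1175    0.1508    1.1601    0.1289    0.1076]
  [  0.2087    0.0831    0.1957    1.0724    0.0488]
  [  0.1976    0.0633    0.2264    0.0647    1.1372]
Total output x = L · d:
  x_0 = 1.2040·63 + 0.1652·36 + 0.1974·36 + 0.1305·34 + 0.1297·68 = 102.1631
  x_1 = 0.1527·63 + 1.1856·36 + 0.2393·36 + 0.1099·34 + 0.0852·68 = 70.4444
  x_2 = 0.1175·63 + 0.1508·36 + 1.1601·36 + 0.1289·34 + 0.1076·68 = 66.2915
  x_3 = 0.2087·63 + 0.0831·36 + 0.1957·36 + 1.0724·34 + 0.0488·68 = 62.9688
  x_4 = 0.1976·63 + 0.0633·36 + 0.2264·36 + 0.0647·34 + 1.1372·68 = 102.4052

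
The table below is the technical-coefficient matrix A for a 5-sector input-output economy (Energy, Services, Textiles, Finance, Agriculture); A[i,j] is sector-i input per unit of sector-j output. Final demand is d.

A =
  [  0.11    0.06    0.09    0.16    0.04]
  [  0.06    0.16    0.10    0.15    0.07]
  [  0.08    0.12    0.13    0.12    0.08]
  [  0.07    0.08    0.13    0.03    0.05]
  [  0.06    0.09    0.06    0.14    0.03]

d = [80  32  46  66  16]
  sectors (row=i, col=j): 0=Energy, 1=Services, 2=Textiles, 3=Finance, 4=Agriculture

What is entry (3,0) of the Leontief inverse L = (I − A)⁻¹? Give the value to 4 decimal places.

Form M = I − A:
  [  0.89   -0.06   -0.09   -0.16   -0.04]
  [ -0.06    0.84   -0.10   -0.15   -0.07]
  [ -0.08   -0.12    0.87   -0.12   -0.08]
  [ -0.07   -0.08   -0.13    0.97   -0.05]
  [ -0.06   -0.09   -0.06   -0.14    0.97]
Leontief inverse L = M⁻¹:
  [  1.1751    0.1430    0.1815    0.2509    0.0867]
  [  0.1334    1.2683    0.2076    0.2622    0.1277]
  [  0.1536    0.2242    1.2352    0.2325    0.1364]
  [  0.1222    0.1533    0.2028    1.1129    0.0902]
  [  0.1122    0.1625    0.1362    0.2149    1.0696]
Total output x = L · d:
  x_0 = 1.1751·80 + 0.1430·32 + 0.1815·46 + 0.2509·66 + 0.0867·16 = 124.8837
  x_1 = 0.1334·80 + 1.2683·32 + 0.2076·46 + 0.2622·66 + 0.1277·16 = 80.1562
  x_2 = 0.1536·80 + 0.2242·32 + 1.2352·46 + 0.2325·66 + 0.1364·16 = 93.8122
  x_3 = 0.1222·80 + 0.1533·32 + 0.2028·46 + 1.1129·66 + 0.0902·16 = 98.9038
  x_4 = 0.1122·80 + 0.1625·32 + 0.1362·46 + 0.2149·66 + 1.0696·16 = 51.7344

L[3,0] = 0.1222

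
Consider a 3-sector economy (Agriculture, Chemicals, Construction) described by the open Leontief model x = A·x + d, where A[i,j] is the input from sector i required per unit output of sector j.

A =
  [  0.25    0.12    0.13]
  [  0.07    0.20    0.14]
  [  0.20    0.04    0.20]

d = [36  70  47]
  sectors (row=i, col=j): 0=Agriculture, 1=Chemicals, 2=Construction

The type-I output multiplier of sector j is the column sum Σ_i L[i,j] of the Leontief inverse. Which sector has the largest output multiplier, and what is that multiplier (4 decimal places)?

Form M = I − A:
  [  0.75   -0.12   -0.13]
  [ -0.07    0.80   -0.14]
  [ -0.20   -0.04    0.80]
Leontief inverse L = M⁻¹:
  [  1.4270    0.2276    0.2717]
  [  0.1890    1.2912    0.2567]
  [  0.3662    0.1215    1.3308]
Total output x = L · d:
  x_0 = 1.4270·36 + 0.2276·70 + 0.2717·47 = 80.0799
  x_1 = 0.1890·36 + 1.2912·70 + 0.2567·47 = 109.2477
  x_2 = 0.3662·36 + 0.1215·70 + 1.3308·47 = 84.2324
Output multipliers (column sums of L):
  Agriculture: 1.9822
  Chemicals: 1.6403
  Construction: 1.8592

Agriculture (1.9822)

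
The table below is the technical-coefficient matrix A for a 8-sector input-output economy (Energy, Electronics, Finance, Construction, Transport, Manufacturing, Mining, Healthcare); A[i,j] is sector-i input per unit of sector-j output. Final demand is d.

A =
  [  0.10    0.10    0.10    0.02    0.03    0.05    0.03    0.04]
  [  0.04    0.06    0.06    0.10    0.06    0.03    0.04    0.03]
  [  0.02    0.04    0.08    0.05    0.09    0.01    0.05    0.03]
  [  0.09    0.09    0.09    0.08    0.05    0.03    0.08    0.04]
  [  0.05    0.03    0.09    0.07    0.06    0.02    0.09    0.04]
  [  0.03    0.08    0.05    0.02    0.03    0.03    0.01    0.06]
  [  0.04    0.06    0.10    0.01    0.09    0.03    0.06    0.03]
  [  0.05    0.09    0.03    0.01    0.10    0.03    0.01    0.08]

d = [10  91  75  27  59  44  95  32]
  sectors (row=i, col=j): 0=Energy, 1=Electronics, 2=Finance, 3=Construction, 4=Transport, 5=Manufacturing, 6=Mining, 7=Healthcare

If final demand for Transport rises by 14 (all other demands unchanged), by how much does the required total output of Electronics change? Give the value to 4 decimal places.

Form M = I − A:
  [  0.90   -0.10   -0.10   -0.02   -0.03   -0.05   -0.03   -0.04]
  [ -0.04    0.94   -0.06   -0.10   -0.06   -0.03   -0.04   -0.03]
  [ -0.02   -0.04    0.92   -0.05   -0.09   -0.01   -0.05   -0.03]
  [ -0.09   -0.09   -0.09    0.92   -0.05   -0.03   -0.08   -0.04]
  [ -0.05   -0.03   -0.09   -0.07    0.94   -0.02   -0.09   -0.04]
  [ -0.03   -0.08   -0.05   -0.02   -0.03    0.97   -0.01   -0.06]
  [ -0.04   -0.06   -0.10   -0.01   -0.09   -0.03    0.94   -0.03]
  [ -0.05   -0.09   -0.03   -0.01   -0.10   -0.03   -0.01    0.92]
Leontief inverse L = M⁻¹:
  [  1.1414    0.1540    0.1614    0.0596    0.0813    0.0731    0.0660    0.0730]
  [  0.0805    1.1094    0.1186    0.1396    0.1078    0.0505    0.0795    0.0602]
  [  0.0523    0.0791    1.1318    0.0836    0.1346    0.0266    0.0861    0.0558]
  [  0.1416    0.1543    0.1664    1.1279    0.1128    0.0574    0.1282    0.0785]
  [  0.0908    0.0807    0.1534    0.1069    1.1138    0.0413    0.1314    0.0716]
  [  0.0564    0.1154    0.0879    0.0475    0.0655    1.0447    0.0337    0.0832]
  [  0.0740    0.1031    0.1567    0.0455    0.1392    0.0486    1.0973    0.0587]
  [  0.0857    0.1348    0.0803    0.0456    0.1453    0.0495    0.0429    1.1106]
Total output x = L · d:
  x_0 = 1.1414·10 + 0.1540·91 + 0.1614·75 + 0.0596·27 + 0.0813·59 + 0.0731·44 + 0.0660·95 + 0.0730·32 = 55.7612
  x_1 = 0.0805·10 + 1.1094·91 + 0.1186·75 + 0.1396·27 + 0.1078·59 + 0.0505·44 + 0.0795·95 + 0.0602·32 = 132.4837
  x_2 = 0.0523·10 + 0.0791·91 + 1.1318·75 + 0.0836·27 + 0.1346·59 + 0.0266·44 + 0.0861·95 + 0.0558·32 = 113.9362
  x_3 = 0.1416·10 + 0.1543·91 + 0.1664·75 + 1.1279·27 + 0.1128·59 + 0.0574·44 + 0.1282·95 + 0.0785·32 = 82.2602
  x_4 = 0.0908·10 + 0.0807·91 + 0.1534·75 + 0.1069·27 + 1.1138·59 + 0.0413·44 + 0.1314·95 + 0.0716·32 = 104.9570
  x_5 = 0.0564·10 + 0.1154·91 + 0.0879·75 + 0.0475·27 + 0.0655·59 + 1.0447·44 + 0.0337·95 + 0.0832·32 = 74.6418
  x_6 = 0.0740·10 + 0.1031·91 + 0.1567·75 + 0.0455·27 + 0.1392·59 + 0.0486·44 + 1.0973·95 + 0.0587·32 = 139.5780
  x_7 = 0.0857·10 + 0.1348·91 + 0.0803·75 + 0.0456·27 + 0.1453·59 + 0.0495·44 + 0.0429·95 + 1.1106·32 = 70.7424
Δx_1 = L[1,4] · Δd_4 = 0.1078 · 14 = 1.5090

1.5090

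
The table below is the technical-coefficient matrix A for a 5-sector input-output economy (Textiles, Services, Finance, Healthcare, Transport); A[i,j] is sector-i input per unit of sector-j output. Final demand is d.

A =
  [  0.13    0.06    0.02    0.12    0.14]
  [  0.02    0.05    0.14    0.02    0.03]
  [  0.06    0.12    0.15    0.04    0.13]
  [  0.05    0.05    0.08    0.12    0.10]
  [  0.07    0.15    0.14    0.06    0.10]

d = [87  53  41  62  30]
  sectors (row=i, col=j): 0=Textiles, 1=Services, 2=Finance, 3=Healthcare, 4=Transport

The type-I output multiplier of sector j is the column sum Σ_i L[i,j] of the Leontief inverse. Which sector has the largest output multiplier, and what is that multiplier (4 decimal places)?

Finance (1.9674)

Form M = I − A:
  [  0.87   -0.06   -0.02   -0.12   -0.14]
  [ -0.02    0.95   -0.14   -0.02   -0.03]
  [ -0.06   -0.12    0.85   -0.04   -0.13]
  [ -0.05   -0.05   -0.08    0.88   -0.10]
  [ -0.07   -0.15   -0.14   -0.06    0.90]
Leontief inverse L = M⁻¹:
  [  1.1884    0.1335    0.1044    0.1852    0.2250]
  [  0.0478    1.0954    0.1987    0.0457    0.0777]
  [  0.1141    0.2050    1.2572    0.0921    0.2164]
  [  0.0948    0.1149    0.1596    1.1709    0.1717]
  [  0.1245    0.2325    0.2474    0.1144    1.1867]
Total output x = L · d:
  x_0 = 1.1884·87 + 0.1335·53 + 0.1044·41 + 0.1852·62 + 0.2250·30 = 132.9838
  x_1 = 0.0478·87 + 1.0954·53 + 0.1987·41 + 0.0457·62 + 0.0777·30 = 75.5248
  x_2 = 0.1141·87 + 0.2050·53 + 1.2572·41 + 0.0921·62 + 0.2164·30 = 84.5479
  x_3 = 0.0948·87 + 0.1149·53 + 0.1596·41 + 1.1709·62 + 0.1717·30 = 98.6231
  x_4 = 0.1245·87 + 0.2325·53 + 0.2474·41 + 0.1144·62 + 1.1867·30 = 75.9908
Output multipliers (column sums of L):
  Textiles: 1.5696
  Services: 1.7814
  Finance: 1.9674
  Healthcare: 1.6083
  Transport: 1.8775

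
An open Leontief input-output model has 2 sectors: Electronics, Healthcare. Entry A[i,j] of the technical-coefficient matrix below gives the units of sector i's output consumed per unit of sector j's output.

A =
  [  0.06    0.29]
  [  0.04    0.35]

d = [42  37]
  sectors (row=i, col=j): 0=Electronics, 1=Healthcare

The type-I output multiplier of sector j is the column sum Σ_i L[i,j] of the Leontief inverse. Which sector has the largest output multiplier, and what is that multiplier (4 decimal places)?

Healthcare (2.0521)

Form M = I − A:
  [  0.94   -0.29]
  [ -0.04    0.65]
Leontief inverse L = M⁻¹:
  [  1.0844    0.4838]
  [  0.0667    1.5682]
Total output x = L · d:
  x_0 = 1.0844·42 + 0.4838·37 = 63.4468
  x_1 = 0.0667·42 + 1.5682·37 = 60.8275
Output multipliers (column sums of L):
  Electronics: 1.1512
  Healthcare: 2.0521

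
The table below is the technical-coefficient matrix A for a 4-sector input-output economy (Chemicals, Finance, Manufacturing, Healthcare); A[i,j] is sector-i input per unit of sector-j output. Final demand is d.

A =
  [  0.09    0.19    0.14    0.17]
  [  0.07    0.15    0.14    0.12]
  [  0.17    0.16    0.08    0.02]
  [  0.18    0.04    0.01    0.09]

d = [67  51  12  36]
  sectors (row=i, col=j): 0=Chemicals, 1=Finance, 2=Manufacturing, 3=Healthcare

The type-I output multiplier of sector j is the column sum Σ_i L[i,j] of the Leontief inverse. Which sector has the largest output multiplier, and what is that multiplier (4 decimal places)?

Finance (2.0092)

Form M = I − A:
  [  0.91   -0.19   -0.14   -0.17]
  [ -0.07    0.85   -0.14   -0.12]
  [ -0.17   -0.16    0.92   -0.02]
  [ -0.18   -0.04   -0.01    0.91]
Leontief inverse L = M⁻¹:
  [  1.2242    0.3318    0.2398    0.2777]
  [  0.1798    1.2683    0.2226    0.2057]
  [  0.2630    0.2846    1.1715    0.1124]
  [  0.2529    0.1245    0.0701    1.1641]
Total output x = L · d:
  x_0 = 1.2242·67 + 0.3318·51 + 0.2398·12 + 0.2777·36 = 111.8182
  x_1 = 0.1798·67 + 1.2683·51 + 0.2226·12 + 0.2057·36 = 86.8072
  x_2 = 0.2630·67 + 0.2846·51 + 1.1715·12 + 0.1124·36 = 50.2382
  x_3 = 0.2529·67 + 0.1245·51 + 0.0701·12 + 1.1641·36 = 66.0461
Output multipliers (column sums of L):
  Chemicals: 1.9199
  Finance: 2.0092
  Manufacturing: 1.7040
  Healthcare: 1.7600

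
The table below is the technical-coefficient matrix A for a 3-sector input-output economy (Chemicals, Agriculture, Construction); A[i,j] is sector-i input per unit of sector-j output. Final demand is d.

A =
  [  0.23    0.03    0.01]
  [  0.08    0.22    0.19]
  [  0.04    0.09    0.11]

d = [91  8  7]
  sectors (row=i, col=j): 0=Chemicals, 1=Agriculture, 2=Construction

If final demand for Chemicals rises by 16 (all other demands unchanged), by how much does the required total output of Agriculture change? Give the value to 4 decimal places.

2.4311

Form M = I − A:
  [  0.77   -0.03   -0.01]
  [ -0.08    0.78   -0.19]
  [ -0.04   -0.09    0.89]
Leontief inverse L = M⁻¹:
  [  1.3056    0.0532    0.0260]
  [  0.1519    1.3206    0.2836]
  [  0.0740    0.1359    1.1534]
Total output x = L · d:
  x_0 = 1.3056·91 + 0.0532·8 + 0.0260·7 = 119.4160
  x_1 = 0.1519·91 + 1.3206·8 + 0.2836·7 = 26.3772
  x_2 = 0.0740·91 + 0.1359·8 + 1.1534·7 = 15.8995
Δx_1 = L[1,0] · Δd_0 = 0.1519 · 16 = 2.4311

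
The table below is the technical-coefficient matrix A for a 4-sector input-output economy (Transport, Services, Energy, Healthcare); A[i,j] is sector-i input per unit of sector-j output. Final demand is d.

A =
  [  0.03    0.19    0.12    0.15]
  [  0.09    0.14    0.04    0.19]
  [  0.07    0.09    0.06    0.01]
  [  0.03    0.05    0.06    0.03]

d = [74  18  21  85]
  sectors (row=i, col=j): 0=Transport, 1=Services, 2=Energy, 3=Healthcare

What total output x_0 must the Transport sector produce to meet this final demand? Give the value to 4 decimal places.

Form M = I − A:
  [  0.97   -0.19   -0.12   -0.15]
  [ -0.09    0.86   -0.04   -0.19]
  [ -0.07   -0.09    0.94   -0.01]
  [ -0.03   -0.05   -0.06    0.97]
Leontief inverse L = M⁻¹:
  [  1.0743    0.2671    0.1626    0.2201]
  [  0.1268    1.2147    0.0844    0.2584]
  [  0.0926    0.1370    1.0848    0.0523]
  [  0.0455    0.0793    0.0765    1.0543]
Total output x = L · d:
  x_0 = 1.0743·74 + 0.2671·18 + 0.1626·21 + 0.2201·85 = 106.4277
  x_1 = 0.1268·74 + 1.2147·18 + 0.0844·21 + 0.2584·85 = 54.9808
  x_2 = 0.0926·74 + 0.1370·18 + 1.0848·21 + 0.0523·85 = 36.5514
  x_3 = 0.0455·74 + 0.0793·18 + 0.0765·21 + 1.0543·85 = 96.0154

106.4277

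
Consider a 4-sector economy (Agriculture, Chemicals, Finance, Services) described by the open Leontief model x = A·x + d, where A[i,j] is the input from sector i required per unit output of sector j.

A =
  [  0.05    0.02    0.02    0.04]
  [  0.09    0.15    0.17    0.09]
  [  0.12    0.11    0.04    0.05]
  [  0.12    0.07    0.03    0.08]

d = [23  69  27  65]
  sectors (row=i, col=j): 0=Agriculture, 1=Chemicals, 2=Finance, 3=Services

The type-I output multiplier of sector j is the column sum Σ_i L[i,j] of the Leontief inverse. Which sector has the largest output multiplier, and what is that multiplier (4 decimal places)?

Form M = I − A:
  [  0.95   -0.02   -0.02   -0.04]
  [ -0.09    0.85   -0.17   -0.09]
  [ -0.12   -0.11    0.96   -0.05]
  [ -0.12   -0.07   -0.03    0.92]
Leontief inverse L = M⁻¹:
  [  1.0660    0.0331    0.0297    0.0512]
  [  0.1614    1.2207    0.2239    0.1386]
  [  0.1599    0.1493    1.0739    0.0799]
  [  0.1565    0.1021    0.0559    1.1068]
Total output x = L · d:
  x_0 = 1.0660·23 + 0.0331·69 + 0.0297·27 + 0.0512·65 = 30.9337
  x_1 = 0.1614·23 + 1.2207·69 + 0.2239·27 + 0.1386·65 = 102.9904
  x_2 = 0.1599·23 + 0.1493·69 + 1.0739·27 + 0.0799·65 = 48.1726
  x_3 = 0.1565·23 + 0.1021·69 + 0.0559·27 + 1.1068·65 = 84.0941
Output multipliers (column sums of L):
  Agriculture: 1.5438
  Chemicals: 1.5052
  Finance: 1.3834
  Services: 1.3765

Agriculture (1.5438)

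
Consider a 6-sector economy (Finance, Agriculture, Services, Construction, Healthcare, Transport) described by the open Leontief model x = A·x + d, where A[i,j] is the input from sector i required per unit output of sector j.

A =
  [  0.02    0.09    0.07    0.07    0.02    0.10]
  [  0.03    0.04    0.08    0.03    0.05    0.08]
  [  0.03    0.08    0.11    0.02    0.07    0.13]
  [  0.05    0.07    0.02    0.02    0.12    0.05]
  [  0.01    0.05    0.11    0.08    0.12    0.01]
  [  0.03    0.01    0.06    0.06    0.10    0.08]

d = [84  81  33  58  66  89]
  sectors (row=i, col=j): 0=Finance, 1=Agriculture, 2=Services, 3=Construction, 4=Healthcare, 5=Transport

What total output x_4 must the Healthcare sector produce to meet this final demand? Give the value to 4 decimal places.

Form M = I − A:
  [  0.98   -0.09   -0.07   -0.07   -0.02   -0.10]
  [ -0.03    0.96   -0.08   -0.03   -0.05   -0.08]
  [ -0.03   -0.08    0.89   -0.02   -0.07   -0.13]
  [ -0.05   -0.07   -0.02    0.98   -0.12   -0.05]
  [ -0.01   -0.05   -0.11   -0.08    0.88   -0.01]
  [ -0.03   -0.01   -0.06   -0.06   -0.10    0.92]
Leontief inverse L = M⁻¹:
  [  1.0374    0.1186    0.1126    0.0945    0.0686    0.1449]
  [  0.0435    1.0656    0.1197    0.0529    0.0917    0.1182]
  [  0.0489    0.1143    1.1672    0.0526    0.1286    0.1844]
  [  0.0626    0.0969    0.0631    1.0476    0.1642    0.0829]
  [  0.0266    0.0854    0.1609    0.1069    1.1751    0.0516]
  [  0.0445    0.0385    0.1027    0.0870    0.1501    1.1160]
Total output x = L · d:
  x_0 = 1.0374·84 + 0.1186·81 + 0.1126·33 + 0.0945·58 + 0.0686·66 + 0.1449·89 = 123.3754
  x_1 = 0.0435·84 + 1.0656·81 + 0.1197·33 + 0.0529·58 + 0.0917·66 + 0.1182·89 = 113.5571
  x_2 = 0.0489·84 + 0.1143·81 + 1.1672·33 + 0.0526·58 + 0.1286·66 + 0.1844·89 = 79.8349
  x_3 = 0.0626·84 + 0.0969·81 + 0.0631·33 + 1.0476·58 + 0.1642·66 + 0.0829·89 = 94.1606
  x_4 = 0.0266·84 + 0.0854·81 + 0.1609·33 + 0.1069·58 + 1.1751·66 + 0.0516·89 = 102.8085
  x_5 = 0.0445·84 + 0.0385·81 + 0.1027·33 + 0.0870·58 + 0.1501·66 + 1.1160·89 = 124.5189

102.8085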